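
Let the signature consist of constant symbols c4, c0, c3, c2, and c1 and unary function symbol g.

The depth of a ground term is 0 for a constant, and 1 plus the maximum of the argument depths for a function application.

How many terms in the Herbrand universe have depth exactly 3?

If N_k denotes the number of depth-≤k ground terms, the 5 constants give N_0 = 5, and each function symbol of arity r contributes N_{k-1}^r new terms at level k: N_k = 5 + N_{k-1}.
N_0 = 5
N_1 = 5 + 5 = 10
N_2 = 5 + 10 = 15
N_3 = 5 + 15 = 20
Terms of depth exactly 3: N_3 − N_2 = 20 − 15 = 5.

5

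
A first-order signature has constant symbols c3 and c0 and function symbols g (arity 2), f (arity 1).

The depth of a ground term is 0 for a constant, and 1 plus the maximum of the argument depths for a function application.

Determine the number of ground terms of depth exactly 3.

5478

If N_k denotes the number of depth-≤k ground terms, the 2 constants give N_0 = 2, and each function symbol of arity r contributes N_{k-1}^r new terms at level k: N_k = 2 + N_{k-1}^2 + N_{k-1}.
N_0 = 2
N_1 = 2 + 2^2 + 2 = 8
N_2 = 2 + 8^2 + 8 = 74
N_3 = 2 + 74^2 + 74 = 5552
Terms of depth exactly 3: N_3 − N_2 = 5552 − 74 = 5478.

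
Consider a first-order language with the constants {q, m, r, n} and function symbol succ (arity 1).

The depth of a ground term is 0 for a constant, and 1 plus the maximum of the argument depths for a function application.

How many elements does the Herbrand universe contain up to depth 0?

Let N_k count ground terms of depth at most k. Each non-constant term of depth ≤ k is some function symbol applied to depth-≤(k−1) arguments, giving N_k = 4 + N_{k-1}.
N_0 = 4

4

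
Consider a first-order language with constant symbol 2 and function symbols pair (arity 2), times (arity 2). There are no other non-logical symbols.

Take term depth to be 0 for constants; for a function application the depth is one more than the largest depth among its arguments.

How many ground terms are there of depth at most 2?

19

Write N_k for the number of ground terms of depth ≤ k. A term of depth ≤ k is either a constant or a function symbol applied to arguments of depth ≤ k−1, so N_k = 1 + N_{k-1}^2 + N_{k-1}^2.
N_0 = 1
N_1 = 1 + 1^2 + 1^2 = 3
N_2 = 1 + 3^2 + 3^2 = 19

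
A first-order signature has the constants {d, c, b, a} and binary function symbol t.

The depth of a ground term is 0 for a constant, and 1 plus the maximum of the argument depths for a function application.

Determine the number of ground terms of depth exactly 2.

384

Count level by level. With function symbols t/2, the terms of depth ≤ k are the 4 constants together with each function applied to depth-≤(k−1) tuples, so N_k = 4 + N_{k-1}^2.
N_0 = 4
N_1 = 4 + 4^2 = 20
N_2 = 4 + 20^2 = 404
Terms of depth exactly 2: N_2 − N_1 = 404 − 20 = 384.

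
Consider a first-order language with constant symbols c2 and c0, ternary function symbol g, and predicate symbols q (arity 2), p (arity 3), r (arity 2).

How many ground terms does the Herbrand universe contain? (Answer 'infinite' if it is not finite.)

infinite

The signature has at least one function symbol (g, arity 3) and at least one constant (c2).
Iterating g gives infinitely many distinct ground terms: c2, g(c2, c2, c2), g(g(c2, c2, c2), g(c2, c2, c2), g(c2, c2, c2)), ...
So the Herbrand universe is infinite.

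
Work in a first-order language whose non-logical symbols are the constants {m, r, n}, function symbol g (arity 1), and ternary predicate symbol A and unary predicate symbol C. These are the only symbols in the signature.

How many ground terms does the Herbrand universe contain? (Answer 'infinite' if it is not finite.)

infinite

The signature has at least one function symbol (g, arity 1) and at least one constant (m).
Iterating g gives infinitely many distinct ground terms: m, g(m), g(g(m)), ...
So the Herbrand universe is infinite.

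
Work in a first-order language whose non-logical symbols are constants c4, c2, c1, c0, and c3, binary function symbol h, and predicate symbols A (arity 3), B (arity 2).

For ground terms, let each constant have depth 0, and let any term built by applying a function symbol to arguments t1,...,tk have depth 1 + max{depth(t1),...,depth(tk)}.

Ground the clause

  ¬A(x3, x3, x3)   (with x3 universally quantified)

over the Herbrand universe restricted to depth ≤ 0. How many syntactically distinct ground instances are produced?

Ground terms of depth ≤ 0:
  Let N_k = |{terms of depth ≤ k}|. Then N_0 = 5 and N_k = 5 + N_{k-1}^2 for k ≥ 1 (one summand per function symbol, arity giving the exponent).
  N_0 = 5
  Explicitly: c4, c2, c1, c0, c3.
So there are 5 ground terms available for substitution.
There is 1 variable to instantiate (x3),  occurring in at least one literal, so different choices give different ground instances.
Number of ground instances = 5.

5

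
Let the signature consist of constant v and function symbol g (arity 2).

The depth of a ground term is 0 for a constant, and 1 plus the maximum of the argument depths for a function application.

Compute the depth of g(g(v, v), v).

2

depth(g(v, v)) = 1 + max(0, 0) = 1
depth(g(g(v, v), v)) = 1 + max(1, 0) = 2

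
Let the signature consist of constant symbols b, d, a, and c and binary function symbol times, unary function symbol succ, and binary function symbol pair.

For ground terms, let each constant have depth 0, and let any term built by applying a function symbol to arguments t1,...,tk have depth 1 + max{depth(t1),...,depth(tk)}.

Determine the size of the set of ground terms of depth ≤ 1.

40

If N_k denotes the number of depth-≤k ground terms, the 4 constants give N_0 = 4, and each function symbol of arity r contributes N_{k-1}^r new terms at level k: N_k = 4 + N_{k-1}^2 + N_{k-1} + N_{k-1}^2.
N_0 = 4
N_1 = 4 + 4^2 + 4 + 4^2 = 40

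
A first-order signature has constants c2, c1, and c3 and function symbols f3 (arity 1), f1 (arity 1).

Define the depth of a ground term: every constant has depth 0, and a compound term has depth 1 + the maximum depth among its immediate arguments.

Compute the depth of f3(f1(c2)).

2

depth(f1(c2)) = 1 + depth(c2) = 1 + 0 = 1
depth(f3(f1(c2))) = 1 + depth(f1(c2)) = 1 + 1 = 2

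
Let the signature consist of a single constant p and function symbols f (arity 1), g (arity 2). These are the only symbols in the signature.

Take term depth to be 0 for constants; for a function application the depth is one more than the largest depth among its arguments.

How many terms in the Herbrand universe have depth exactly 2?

Count level by level. With function symbols f/1, g/2, the terms of depth ≤ k are the 1 constant together with each function applied to depth-≤(k−1) tuples, so N_k = 1 + N_{k-1} + N_{k-1}^2.
N_0 = 1
N_1 = 1 + 1 + 1^2 = 3
N_2 = 1 + 3 + 3^2 = 13
Terms of depth exactly 2: N_2 − N_1 = 13 − 3 = 10.

10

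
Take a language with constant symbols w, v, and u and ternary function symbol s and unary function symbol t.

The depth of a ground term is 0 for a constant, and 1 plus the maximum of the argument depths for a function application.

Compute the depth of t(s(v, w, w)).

2

depth(s(v, w, w)) = 1 + max(0, 0, 0) = 1
depth(t(s(v, w, w))) = 1 + depth(s(v, w, w)) = 1 + 1 = 2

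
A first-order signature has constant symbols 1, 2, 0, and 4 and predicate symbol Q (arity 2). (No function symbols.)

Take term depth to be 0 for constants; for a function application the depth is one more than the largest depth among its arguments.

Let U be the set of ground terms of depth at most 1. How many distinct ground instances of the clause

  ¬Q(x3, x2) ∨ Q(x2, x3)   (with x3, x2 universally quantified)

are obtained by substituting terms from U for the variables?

Ground terms of depth ≤ 1:
  With no function symbols every ground term is a constant, so there are exactly 4 ground terms at every depth bound.
  N_0 = 4
  N_1 = 4
So there are 4 ground terms available for substitution.
There are 2 variables to instantiate (x3, x2), each occurring in at least one literal, so different choices give different ground instances.
Number of ground instances = 4^2 = 16.

16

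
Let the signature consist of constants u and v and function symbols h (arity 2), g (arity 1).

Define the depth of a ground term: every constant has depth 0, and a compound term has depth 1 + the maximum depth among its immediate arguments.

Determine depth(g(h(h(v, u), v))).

depth(h(v, u)) = 1 + max(0, 0) = 1
depth(h(h(v, u), v)) = 1 + max(1, 0) = 2
depth(g(h(h(v, u), v))) = 1 + depth(h(h(v, u), v)) = 1 + 2 = 3

3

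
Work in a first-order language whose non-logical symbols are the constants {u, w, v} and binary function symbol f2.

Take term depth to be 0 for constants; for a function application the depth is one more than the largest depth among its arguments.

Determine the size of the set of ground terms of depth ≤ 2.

Count level by level. With function symbols f2/2, the terms of depth ≤ k are the 3 constants together with each function applied to depth-≤(k−1) tuples, so N_k = 3 + N_{k-1}^2.
N_0 = 3
N_1 = 3 + 3^2 = 12
N_2 = 3 + 12^2 = 147

147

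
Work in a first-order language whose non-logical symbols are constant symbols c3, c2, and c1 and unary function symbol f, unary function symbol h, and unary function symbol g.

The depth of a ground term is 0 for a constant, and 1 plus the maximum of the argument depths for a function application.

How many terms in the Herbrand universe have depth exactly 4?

Let N_k = |{terms of depth ≤ k}|. Then N_0 = 3 and N_k = 3 + N_{k-1} + N_{k-1} + N_{k-1} for k ≥ 1 (one summand per function symbol, arity giving the exponent).
N_0 = 3
N_1 = 3 + 3 + 3 + 3 = 12
N_2 = 3 + 12 + 12 + 12 = 39
N_3 = 3 + 39 + 39 + 39 = 120
N_4 = 3 + 120 + 120 + 120 = 363
Terms of depth exactly 4: N_4 − N_3 = 363 − 120 = 243.

243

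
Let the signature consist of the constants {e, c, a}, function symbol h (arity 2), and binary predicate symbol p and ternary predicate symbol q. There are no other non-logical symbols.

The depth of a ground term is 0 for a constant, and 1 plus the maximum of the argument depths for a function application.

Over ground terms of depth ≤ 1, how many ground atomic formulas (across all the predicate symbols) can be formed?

1872

First count ground terms of depth ≤ 1.
Count level by level. With function symbols h/2, the terms of depth ≤ k are the 3 constants together with each function applied to depth-≤(k−1) tuples, so N_k = 3 + N_{k-1}^2.
N_0 = 3
N_1 = 3 + 3^2 = 12
Explicitly: e, c, a, h(e, e), h(e, c), h(e, a), h(c, e), h(c, c), h(c, a), h(a, e), h(a, c), h(a, a).
So |H| = 12.
A ground atom is a predicate applied to a tuple of terms from H, so the count is the sum over predicates of |H|^arity:
  p: 12^2 = 144;  q: 12^3 = 1728
Total ground atoms: 144 + 1728 = 1872.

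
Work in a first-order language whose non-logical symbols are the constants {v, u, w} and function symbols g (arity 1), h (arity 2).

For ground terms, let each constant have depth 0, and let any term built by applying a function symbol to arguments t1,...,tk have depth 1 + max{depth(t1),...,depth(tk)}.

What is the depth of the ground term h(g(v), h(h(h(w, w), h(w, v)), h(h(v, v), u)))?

4

depth(g(v)) = 1 + depth(v) = 1 + 0 = 1
depth(h(w, w)) = 1 + max(0, 0) = 1
depth(h(w, v)) = 1 + max(0, 0) = 1
depth(h(h(w, w), h(w, v))) = 1 + max(1, 1) = 2
depth(h(v, v)) = 1 + max(0, 0) = 1
depth(h(h(v, v), u)) = 1 + max(1, 0) = 2
depth(h(h(h(w, w), h(w, v)), h(h(v, v), u))) = 1 + max(2, 2) = 3
depth(h(g(v), h(h(h(w, w), h(w, v)), h(h(v, v), u)))) = 1 + max(1, 3) = 4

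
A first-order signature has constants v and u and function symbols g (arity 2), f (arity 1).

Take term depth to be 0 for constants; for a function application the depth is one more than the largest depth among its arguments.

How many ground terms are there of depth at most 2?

If N_k denotes the number of depth-≤k ground terms, the 2 constants give N_0 = 2, and each function symbol of arity r contributes N_{k-1}^r new terms at level k: N_k = 2 + N_{k-1}^2 + N_{k-1}.
N_0 = 2
N_1 = 2 + 2^2 + 2 = 8
N_2 = 2 + 8^2 + 8 = 74

74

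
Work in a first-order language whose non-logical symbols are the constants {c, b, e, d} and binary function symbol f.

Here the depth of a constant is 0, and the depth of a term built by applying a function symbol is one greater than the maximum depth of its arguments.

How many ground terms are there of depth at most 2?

Count level by level. With function symbols f/2, the terms of depth ≤ k are the 4 constants together with each function applied to depth-≤(k−1) tuples, so N_k = 4 + N_{k-1}^2.
N_0 = 4
N_1 = 4 + 4^2 = 20
N_2 = 4 + 20^2 = 404

404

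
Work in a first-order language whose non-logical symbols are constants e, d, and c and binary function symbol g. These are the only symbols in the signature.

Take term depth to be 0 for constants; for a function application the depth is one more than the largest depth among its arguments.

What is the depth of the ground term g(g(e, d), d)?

2

depth(g(e, d)) = 1 + max(0, 0) = 1
depth(g(g(e, d), d)) = 1 + max(1, 0) = 2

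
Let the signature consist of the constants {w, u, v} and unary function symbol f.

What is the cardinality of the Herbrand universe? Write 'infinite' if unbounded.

infinite

The signature has at least one function symbol (f, arity 1) and at least one constant (w).
Iterating f gives infinitely many distinct ground terms: w, f(w), f(f(w)), ...
So the Herbrand universe is infinite.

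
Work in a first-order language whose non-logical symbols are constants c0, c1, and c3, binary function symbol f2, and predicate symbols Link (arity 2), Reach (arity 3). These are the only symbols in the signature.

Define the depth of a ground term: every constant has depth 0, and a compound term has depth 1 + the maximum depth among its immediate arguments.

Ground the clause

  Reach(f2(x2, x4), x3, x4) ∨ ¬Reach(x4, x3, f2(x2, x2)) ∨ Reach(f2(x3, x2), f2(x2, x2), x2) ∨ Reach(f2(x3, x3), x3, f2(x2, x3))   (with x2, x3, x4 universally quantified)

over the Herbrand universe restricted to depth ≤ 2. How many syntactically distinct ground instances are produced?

Ground terms of depth ≤ 2:
  Let N_k count ground terms of depth at most k. Each non-constant term of depth ≤ k is some function symbol applied to depth-≤(k−1) arguments, giving N_k = 3 + N_{k-1}^2.
  N_0 = 3
  N_1 = 3 + 3^2 = 12
  N_2 = 3 + 12^2 = 147
So there are 147 ground terms available for substitution.
There are 3 variables to instantiate (x2, x3, x4), each occurring in at least one literal, so different choices give different ground instances.
Number of ground instances = 147^3 = 3176523.

3176523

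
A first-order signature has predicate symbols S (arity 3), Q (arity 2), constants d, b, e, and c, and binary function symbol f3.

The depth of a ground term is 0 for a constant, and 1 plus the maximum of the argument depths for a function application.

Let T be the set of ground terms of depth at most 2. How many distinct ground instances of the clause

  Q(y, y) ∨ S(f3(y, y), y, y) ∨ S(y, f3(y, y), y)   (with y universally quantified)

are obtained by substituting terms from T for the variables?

Ground terms of depth ≤ 2:
  Let N_k = |{terms of depth ≤ k}|. Then N_0 = 4 and N_k = 4 + N_{k-1}^2 for k ≥ 1 (one summand per function symbol, arity giving the exponent).
  N_0 = 4
  N_1 = 4 + 4^2 = 20
  N_2 = 4 + 20^2 = 404
So there are 404 ground terms available for substitution.
There is 1 variable to instantiate (y),  occurring in at least one literal, so different choices give different ground instances.
Number of ground instances = 404.

404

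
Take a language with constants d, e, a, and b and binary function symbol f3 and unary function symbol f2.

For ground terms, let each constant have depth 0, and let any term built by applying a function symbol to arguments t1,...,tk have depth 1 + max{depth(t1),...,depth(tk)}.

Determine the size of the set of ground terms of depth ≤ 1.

24

If N_k denotes the number of depth-≤k ground terms, the 4 constants give N_0 = 4, and each function symbol of arity r contributes N_{k-1}^r new terms at level k: N_k = 4 + N_{k-1}^2 + N_{k-1}.
N_0 = 4
N_1 = 4 + 4^2 + 4 = 24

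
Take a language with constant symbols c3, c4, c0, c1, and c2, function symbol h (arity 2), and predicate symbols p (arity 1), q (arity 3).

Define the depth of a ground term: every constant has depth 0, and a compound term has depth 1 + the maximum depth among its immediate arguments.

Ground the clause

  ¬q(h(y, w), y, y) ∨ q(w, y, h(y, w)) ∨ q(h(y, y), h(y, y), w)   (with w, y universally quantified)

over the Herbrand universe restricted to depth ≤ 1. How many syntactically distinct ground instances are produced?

Ground terms of depth ≤ 1:
  Write N_k for the number of ground terms of depth ≤ k. A term of depth ≤ k is either a constant or a function symbol applied to arguments of depth ≤ k−1, so N_k = 5 + N_{k-1}^2.
  N_0 = 5
  N_1 = 5 + 5^2 = 30
So there are 30 ground terms available for substitution.
Each of w, y ranges independently over the available ground terms, and distinct assignments produce distinct instances.
Number of ground instances = 30^2 = 900.

900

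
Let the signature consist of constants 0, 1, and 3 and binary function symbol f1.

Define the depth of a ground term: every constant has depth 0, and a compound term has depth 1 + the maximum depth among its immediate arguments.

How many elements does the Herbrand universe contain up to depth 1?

12

Let N_k = |{terms of depth ≤ k}|. Then N_0 = 3 and N_k = 3 + N_{k-1}^2 for k ≥ 1 (one summand per function symbol, arity giving the exponent).
N_0 = 3
N_1 = 3 + 3^2 = 12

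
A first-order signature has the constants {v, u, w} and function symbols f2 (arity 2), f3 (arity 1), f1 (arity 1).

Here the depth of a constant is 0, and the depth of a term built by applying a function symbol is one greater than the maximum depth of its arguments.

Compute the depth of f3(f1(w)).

depth(f1(w)) = 1 + depth(w) = 1 + 0 = 1
depth(f3(f1(w))) = 1 + depth(f1(w)) = 1 + 1 = 2

2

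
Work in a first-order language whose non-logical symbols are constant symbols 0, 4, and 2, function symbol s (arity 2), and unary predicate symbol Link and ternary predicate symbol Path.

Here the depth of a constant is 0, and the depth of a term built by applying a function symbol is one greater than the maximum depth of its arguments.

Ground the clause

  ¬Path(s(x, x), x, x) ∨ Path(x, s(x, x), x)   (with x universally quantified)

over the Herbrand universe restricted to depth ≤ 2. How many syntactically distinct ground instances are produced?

147

Ground terms of depth ≤ 2:
  If N_k denotes the number of depth-≤k ground terms, the 3 constants give N_0 = 3, and each function symbol of arity r contributes N_{k-1}^r new terms at level k: N_k = 3 + N_{k-1}^2.
  N_0 = 3
  N_1 = 3 + 3^2 = 12
  N_2 = 3 + 12^2 = 147
So there are 147 ground terms available for substitution.
The variable x ranges independently over the available ground terms, and distinct assignments produce distinct instances.
Number of ground instances = 147.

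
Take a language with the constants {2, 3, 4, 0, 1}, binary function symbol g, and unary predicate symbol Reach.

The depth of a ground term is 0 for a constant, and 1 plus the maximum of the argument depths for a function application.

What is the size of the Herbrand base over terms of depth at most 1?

First count ground terms of depth ≤ 1.
Count level by level. With function symbols g/2, the terms of depth ≤ k are the 5 constants together with each function applied to depth-≤(k−1) tuples, so N_k = 5 + N_{k-1}^2.
N_0 = 5
N_1 = 5 + 5^2 = 30
So |H| = 30.
A ground atom is a predicate applied to a tuple of terms from H, so the count is the sum over predicates of |H|^arity:
  Reach: 30
Total ground atoms: 30.

30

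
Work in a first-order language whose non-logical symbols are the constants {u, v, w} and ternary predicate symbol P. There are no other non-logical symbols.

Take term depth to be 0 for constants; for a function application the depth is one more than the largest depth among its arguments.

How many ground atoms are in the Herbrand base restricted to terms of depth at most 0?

First count ground terms of depth ≤ 0.
With no function symbols every ground term is a constant, so there are exactly 3 ground terms at every depth bound.
N_0 = 3
Explicitly: u, v, w.
So |H| = 3.
Ground atoms are formed by filling each argument slot of a predicate with a term from H, so an r-ary predicate gives |H|^r atoms:
  P: 3^3 = 27
Total ground atoms: 27.

27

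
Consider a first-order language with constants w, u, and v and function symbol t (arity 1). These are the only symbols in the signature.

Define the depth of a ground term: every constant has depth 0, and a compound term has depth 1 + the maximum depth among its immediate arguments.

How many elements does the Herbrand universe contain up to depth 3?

12

Count level by level. With function symbols t/1, the terms of depth ≤ k are the 3 constants together with each function applied to depth-≤(k−1) tuples, so N_k = 3 + N_{k-1}.
N_0 = 3
N_1 = 3 + 3 = 6
N_2 = 3 + 6 = 9
N_3 = 3 + 9 = 12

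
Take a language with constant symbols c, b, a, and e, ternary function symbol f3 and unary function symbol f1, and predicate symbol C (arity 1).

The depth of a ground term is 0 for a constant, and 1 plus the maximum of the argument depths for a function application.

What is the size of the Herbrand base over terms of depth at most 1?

First count ground terms of depth ≤ 1.
Count level by level. With function symbols f3/3, f1/1, the terms of depth ≤ k are the 4 constants together with each function applied to depth-≤(k−1) tuples, so N_k = 4 + N_{k-1}^3 + N_{k-1}.
N_0 = 4
N_1 = 4 + 4^3 + 4 = 72
So |H| = 72.
For each predicate symbol, the number of ground atoms is |H| raised to its arity; summing:
  C: 72
Total ground atoms: 72.

72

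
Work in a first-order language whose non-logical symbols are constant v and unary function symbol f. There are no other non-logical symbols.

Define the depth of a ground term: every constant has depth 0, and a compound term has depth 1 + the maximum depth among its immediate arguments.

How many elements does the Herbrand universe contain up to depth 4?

5

Let N_k count ground terms of depth at most k. Each non-constant term of depth ≤ k is some function symbol applied to depth-≤(k−1) arguments, giving N_k = 1 + N_{k-1}.
N_0 = 1
N_1 = 1 + 1 = 2
N_2 = 1 + 2 = 3
N_3 = 1 + 3 = 4
N_4 = 1 + 4 = 5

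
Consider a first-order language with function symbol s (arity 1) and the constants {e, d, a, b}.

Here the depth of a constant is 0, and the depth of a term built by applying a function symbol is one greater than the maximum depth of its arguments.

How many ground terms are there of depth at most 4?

20

Let N_k = |{terms of depth ≤ k}|. Then N_0 = 4 and N_k = 4 + N_{k-1} for k ≥ 1 (one summand per function symbol, arity giving the exponent).
N_0 = 4
N_1 = 4 + 4 = 8
N_2 = 4 + 8 = 12
N_3 = 4 + 12 = 16
N_4 = 4 + 16 = 20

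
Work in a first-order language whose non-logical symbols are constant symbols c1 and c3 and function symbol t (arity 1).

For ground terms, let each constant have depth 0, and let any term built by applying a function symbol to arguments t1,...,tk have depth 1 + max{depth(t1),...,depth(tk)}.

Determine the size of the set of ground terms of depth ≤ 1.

If N_k denotes the number of depth-≤k ground terms, the 2 constants give N_0 = 2, and each function symbol of arity r contributes N_{k-1}^r new terms at level k: N_k = 2 + N_{k-1}.
N_0 = 2
N_1 = 2 + 2 = 4

4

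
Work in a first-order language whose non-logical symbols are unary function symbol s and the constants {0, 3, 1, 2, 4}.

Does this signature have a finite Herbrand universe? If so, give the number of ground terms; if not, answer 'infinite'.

The signature has at least one function symbol (s, arity 1) and at least one constant (0).
Iterating s gives infinitely many distinct ground terms: 0, s(0), s(s(0)), ...
So the Herbrand universe is infinite.

infinite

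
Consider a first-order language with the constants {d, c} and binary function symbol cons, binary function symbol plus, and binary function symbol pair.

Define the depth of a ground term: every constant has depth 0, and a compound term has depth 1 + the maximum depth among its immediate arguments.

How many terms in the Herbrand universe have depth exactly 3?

1043712

Let N_k count ground terms of depth at most k. Each non-constant term of depth ≤ k is some function symbol applied to depth-≤(k−1) arguments, giving N_k = 2 + N_{k-1}^2 + N_{k-1}^2 + N_{k-1}^2.
N_0 = 2
N_1 = 2 + 2^2 + 2^2 + 2^2 = 14
N_2 = 2 + 14^2 + 14^2 + 14^2 = 590
N_3 = 2 + 590^2 + 590^2 + 590^2 = 1044302
Terms of depth exactly 3: N_3 − N_2 = 1044302 − 590 = 1043712.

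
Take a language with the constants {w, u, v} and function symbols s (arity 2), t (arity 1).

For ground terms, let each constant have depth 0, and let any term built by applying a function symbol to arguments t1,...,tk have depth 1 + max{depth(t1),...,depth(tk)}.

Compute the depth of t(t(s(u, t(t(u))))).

depth(t(u)) = 1 + depth(u) = 1 + 0 = 1
depth(t(t(u))) = 1 + depth(t(u)) = 1 + 1 = 2
depth(s(u, t(t(u)))) = 1 + max(0, 2) = 3
depth(t(s(u, t(t(u))))) = 1 + depth(s(u, t(t(u)))) = 1 + 3 = 4
depth(t(t(s(u, t(t(u)))))) = 1 + depth(t(s(u, t(t(u))))) = 1 + 4 = 5

5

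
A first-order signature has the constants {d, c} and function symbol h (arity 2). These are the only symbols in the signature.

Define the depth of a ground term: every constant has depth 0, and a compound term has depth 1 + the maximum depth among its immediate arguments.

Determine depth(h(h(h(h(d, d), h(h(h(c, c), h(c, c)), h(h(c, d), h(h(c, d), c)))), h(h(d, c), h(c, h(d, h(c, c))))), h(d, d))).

7

depth(h(d, d)) = 1 + max(0, 0) = 1
depth(h(c, c)) = 1 + max(0, 0) = 1
depth(h(h(c, c), h(c, c))) = 1 + max(1, 1) = 2
depth(h(c, d)) = 1 + max(0, 0) = 1
depth(h(h(c, d), c)) = 1 + max(1, 0) = 2
depth(h(h(c, d), h(h(c, d), c))) = 1 + max(1, 2) = 3
depth(h(h(h(c, c), h(c, c)), h(h(c, d), h(h(c, d), c)))) = 1 + max(2, 3) = 4
depth(h(h(d, d), h(h(h(c, c), h(c, c)), h(h(c, d), h(h(c, d), c))))) = 1 + max(1, 4) = 5
depth(h(d, c)) = 1 + max(0, 0) = 1
depth(h(d, h(c, c))) = 1 + max(0, 1) = 2
depth(h(c, h(d, h(c, c)))) = 1 + max(0, 2) = 3
depth(h(h(d, c), h(c, h(d, h(c, c))))) = 1 + max(1, 3) = 4
depth(h(h(h(d, d), h(h(h(c, c), h(c, c)), h(h(c, d), h(h(c, d), c)))), h(h(d, c), h(c, h(d, h(c, c)))))) = 1 + max(5, 4) = 6
depth(h(h(h(h(d, d), h(h(h(c, c), h(c, c)), h(h(c, d), h(h(c, d), c)))), h(h(d, c), h(c, h(d, h(c, c))))), h(d, d))) = 1 + max(6, 1) = 7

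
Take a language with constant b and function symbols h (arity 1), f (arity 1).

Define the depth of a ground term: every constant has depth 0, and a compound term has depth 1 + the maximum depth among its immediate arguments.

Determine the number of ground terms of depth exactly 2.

4

Let N_k count ground terms of depth at most k. Each non-constant term of depth ≤ k is some function symbol applied to depth-≤(k−1) arguments, giving N_k = 1 + N_{k-1} + N_{k-1}.
N_0 = 1
N_1 = 1 + 1 + 1 = 3
N_2 = 1 + 3 + 3 = 7
Terms of depth exactly 2: N_2 − N_1 = 7 − 3 = 4.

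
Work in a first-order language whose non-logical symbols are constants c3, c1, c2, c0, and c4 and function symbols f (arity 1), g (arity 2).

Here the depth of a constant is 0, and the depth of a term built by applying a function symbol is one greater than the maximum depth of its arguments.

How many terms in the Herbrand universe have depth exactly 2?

Count level by level. With function symbols f/1, g/2, the terms of depth ≤ k are the 5 constants together with each function applied to depth-≤(k−1) tuples, so N_k = 5 + N_{k-1} + N_{k-1}^2.
N_0 = 5
N_1 = 5 + 5 + 5^2 = 35
N_2 = 5 + 35 + 35^2 = 1265
Terms of depth exactly 2: N_2 − N_1 = 1265 − 35 = 1230.

1230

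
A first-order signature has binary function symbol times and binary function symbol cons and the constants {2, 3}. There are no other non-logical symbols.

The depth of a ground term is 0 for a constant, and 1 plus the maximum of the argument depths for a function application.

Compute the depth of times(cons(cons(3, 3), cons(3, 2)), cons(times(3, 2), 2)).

3

depth(cons(3, 3)) = 1 + max(0, 0) = 1
depth(cons(3, 2)) = 1 + max(0, 0) = 1
depth(cons(cons(3, 3), cons(3, 2))) = 1 + max(1, 1) = 2
depth(times(3, 2)) = 1 + max(0, 0) = 1
depth(cons(times(3, 2), 2)) = 1 + max(1, 0) = 2
depth(times(cons(cons(3, 3), cons(3, 2)), cons(times(3, 2), 2))) = 1 + max(2, 2) = 3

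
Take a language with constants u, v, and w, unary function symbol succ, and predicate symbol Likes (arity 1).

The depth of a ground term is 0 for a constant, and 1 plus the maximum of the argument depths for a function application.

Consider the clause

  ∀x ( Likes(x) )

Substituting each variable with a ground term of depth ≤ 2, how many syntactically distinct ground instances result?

Ground terms of depth ≤ 2:
  Let N_k = |{terms of depth ≤ k}|. Then N_0 = 3 and N_k = 3 + N_{k-1} for k ≥ 1 (one summand per function symbol, arity giving the exponent).
  N_0 = 3
  N_1 = 3 + 3 = 6
  N_2 = 3 + 6 = 9
  Explicitly: u, v, w, succ(u), succ(v), succ(w), succ(succ(u)), succ(succ(v)), succ(succ(w)).
So there are 9 ground terms available for substitution.
There is 1 variable to instantiate (x),  occurring in at least one literal, so different choices give different ground instances.
Number of ground instances = 9.

9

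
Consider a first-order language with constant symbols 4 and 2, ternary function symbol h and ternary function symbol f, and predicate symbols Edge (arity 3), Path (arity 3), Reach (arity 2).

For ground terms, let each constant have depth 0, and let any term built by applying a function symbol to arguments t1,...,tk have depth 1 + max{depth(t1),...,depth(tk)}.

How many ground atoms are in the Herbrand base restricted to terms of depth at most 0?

20

First count ground terms of depth ≤ 0.
Let N_k = |{terms of depth ≤ k}|. Then N_0 = 2 and N_k = 2 + N_{k-1}^3 + N_{k-1}^3 for k ≥ 1 (one summand per function symbol, arity giving the exponent).
N_0 = 2
Explicitly: 4, 2.
So |H| = 2.
A ground atom is a predicate applied to a tuple of terms from H, so the count is the sum over predicates of |H|^arity:
  Edge: 2^3 = 8;  Path: 2^3 = 8;  Reach: 2^2 = 4
Total ground atoms: 8 + 8 + 4 = 20.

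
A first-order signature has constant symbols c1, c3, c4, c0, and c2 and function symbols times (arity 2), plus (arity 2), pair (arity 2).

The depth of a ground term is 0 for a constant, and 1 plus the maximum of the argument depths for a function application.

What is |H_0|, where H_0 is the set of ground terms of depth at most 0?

5

Let N_k count ground terms of depth at most k. Each non-constant term of depth ≤ k is some function symbol applied to depth-≤(k−1) arguments, giving N_k = 5 + N_{k-1}^2 + N_{k-1}^2 + N_{k-1}^2.
N_0 = 5
Explicitly: c1, c3, c4, c0, c2.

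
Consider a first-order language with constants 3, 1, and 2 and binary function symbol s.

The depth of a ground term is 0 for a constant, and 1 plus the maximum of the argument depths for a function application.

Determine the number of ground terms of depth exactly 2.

Count level by level. With function symbols s/2, the terms of depth ≤ k are the 3 constants together with each function applied to depth-≤(k−1) tuples, so N_k = 3 + N_{k-1}^2.
N_0 = 3
N_1 = 3 + 3^2 = 12
N_2 = 3 + 12^2 = 147
Terms of depth exactly 2: N_2 − N_1 = 147 − 12 = 135.

135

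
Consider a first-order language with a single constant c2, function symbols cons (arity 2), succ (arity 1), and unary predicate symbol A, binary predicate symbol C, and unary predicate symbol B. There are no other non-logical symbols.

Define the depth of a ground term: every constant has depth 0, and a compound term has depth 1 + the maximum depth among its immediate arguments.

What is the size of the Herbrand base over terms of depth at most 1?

First count ground terms of depth ≤ 1.
Let N_k = |{terms of depth ≤ k}|. Then N_0 = 1 and N_k = 1 + N_{k-1}^2 + N_{k-1} for k ≥ 1 (one summand per function symbol, arity giving the exponent).
N_0 = 1
N_1 = 1 + 1^2 + 1 = 3
Explicitly: c2, cons(c2, c2), succ(c2).
So |H| = 3.
Ground atoms are formed by filling each argument slot of a predicate with a term from H, so an r-ary predicate gives |H|^r atoms:
  A: 3;  C: 3^2 = 9;  B: 3
Total ground atoms: 3 + 9 + 3 = 15.

15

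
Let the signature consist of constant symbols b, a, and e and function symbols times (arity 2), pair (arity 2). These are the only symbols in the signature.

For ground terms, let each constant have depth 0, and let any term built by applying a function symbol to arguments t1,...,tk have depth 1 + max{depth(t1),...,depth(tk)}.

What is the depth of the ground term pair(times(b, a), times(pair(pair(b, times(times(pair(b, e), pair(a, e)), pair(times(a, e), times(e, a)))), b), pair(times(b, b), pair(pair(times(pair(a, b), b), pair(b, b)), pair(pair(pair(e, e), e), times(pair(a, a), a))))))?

7

depth(times(b, a)) = 1 + max(0, 0) = 1
depth(pair(b, e)) = 1 + max(0, 0) = 1
depth(pair(a, e)) = 1 + max(0, 0) = 1
depth(times(pair(b, e), pair(a, e))) = 1 + max(1, 1) = 2
depth(times(a, e)) = 1 + max(0, 0) = 1
depth(times(e, a)) = 1 + max(0, 0) = 1
depth(pair(times(a, e), times(e, a))) = 1 + max(1, 1) = 2
depth(times(times(pair(b, e), pair(a, e)), pair(times(a, e), times(e, a)))) = 1 + max(2, 2) = 3
depth(pair(b, times(times(pair(b, e), pair(a, e)), pair(times(a, e), times(e, a))))) = 1 + max(0, 3) = 4
depth(pair(pair(b, times(times(pair(b, e), pair(a, e)), pair(times(a, e), times(e, a)))), b)) = 1 + max(4, 0) = 5
depth(times(b, b)) = 1 + max(0, 0) = 1
depth(pair(a, b)) = 1 + max(0, 0) = 1
depth(times(pair(a, b), b)) = 1 + max(1, 0) = 2
depth(pair(b, b)) = 1 + max(0, 0) = 1
depth(pair(times(pair(a, b), b), pair(b, b))) = 1 + max(2, 1) = 3
depth(pair(e, e)) = 1 + max(0, 0) = 1
depth(pair(pair(e, e), e)) = 1 + max(1, 0) = 2
depth(pair(a, a)) = 1 + max(0, 0) = 1
depth(times(pair(a, a), a)) = 1 + max(1, 0) = 2
depth(pair(pair(pair(e, e), e), times(pair(a, a), a))) = 1 + max(2, 2) = 3
depth(pair(pair(times(pair(a, b), b), pair(b, b)), pair(pair(pair(e, e), e), times(pair(a, a), a)))) = 1 + max(3, 3) = 4
depth(pair(times(b, b), pair(pair(times(pair(a, b), b), pair(b, b)), pair(pair(pair(e, e), e), times(pair(a, a), a))))) = 1 + max(1, 4) = 5
depth(times(pair(pair(b, times(times(pair(b, e), pair(a, e)), pair(times(a, e), times(e, a)))), b), pair(times(b, b), pair(pair(times(pair(a, b), b), pair(b, b)), pair(pair(pair(e, e), e), times(pair(a, a), a)))))) = 1 + max(5, 5) = 6
depth(pair(times(b, a), times(pair(pair(b, times(times(pair(b, e), pair(a, e)), pair(times(a, e), times(e, a)))), b), pair(times(b, b), pair(pair(times(pair(a, b), b), pair(b, b)), pair(pair(pair(e, e), e), times(pair(a, a), a))))))) = 1 + max(1, 6) = 7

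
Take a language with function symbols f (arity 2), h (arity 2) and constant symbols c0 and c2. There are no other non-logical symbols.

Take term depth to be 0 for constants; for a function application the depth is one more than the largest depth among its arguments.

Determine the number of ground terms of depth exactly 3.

81408

Count level by level. With function symbols f/2, h/2, the terms of depth ≤ k are the 2 constants together with each function applied to depth-≤(k−1) tuples, so N_k = 2 + N_{k-1}^2 + N_{k-1}^2.
N_0 = 2
N_1 = 2 + 2^2 + 2^2 = 10
N_2 = 2 + 10^2 + 10^2 = 202
N_3 = 2 + 202^2 + 202^2 = 81610
Terms of depth exactly 3: N_3 − N_2 = 81610 − 202 = 81408.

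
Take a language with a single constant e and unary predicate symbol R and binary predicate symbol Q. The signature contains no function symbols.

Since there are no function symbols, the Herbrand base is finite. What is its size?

With no function symbols, the Herbrand universe is just the 1 constant.
Ground atoms per predicate: R: 1, Q: 1^2 = 1.
Herbrand base size = 1 + 1 = 2.

2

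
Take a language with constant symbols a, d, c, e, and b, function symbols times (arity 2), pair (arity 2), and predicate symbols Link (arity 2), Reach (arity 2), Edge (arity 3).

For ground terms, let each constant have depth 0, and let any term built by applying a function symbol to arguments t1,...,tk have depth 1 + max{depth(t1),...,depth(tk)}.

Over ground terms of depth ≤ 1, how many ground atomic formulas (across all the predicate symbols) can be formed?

172425

First count ground terms of depth ≤ 1.
Let N_k count ground terms of depth at most k. Each non-constant term of depth ≤ k is some function symbol applied to depth-≤(k−1) arguments, giving N_k = 5 + N_{k-1}^2 + N_{k-1}^2.
N_0 = 5
N_1 = 5 + 5^2 + 5^2 = 55
So |H| = 55.
Ground atoms are formed by filling each argument slot of a predicate with a term from H, so an r-ary predicate gives |H|^r atoms:
  Link: 55^2 = 3025;  Reach: 55^2 = 3025;  Edge: 55^3 = 166375
Total ground atoms: 3025 + 3025 + 166375 = 172425.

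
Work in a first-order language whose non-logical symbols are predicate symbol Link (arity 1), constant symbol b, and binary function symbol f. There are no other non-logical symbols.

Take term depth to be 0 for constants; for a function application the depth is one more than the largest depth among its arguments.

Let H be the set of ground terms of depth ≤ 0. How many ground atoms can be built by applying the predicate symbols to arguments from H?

First count ground terms of depth ≤ 0.
Let N_k = |{terms of depth ≤ k}|. Then N_0 = 1 and N_k = 1 + N_{k-1}^2 for k ≥ 1 (one summand per function symbol, arity giving the exponent).
N_0 = 1
Explicitly: b.
So |H| = 1.
A ground atom is a predicate applied to a tuple of terms from H, so the count is the sum over predicates of |H|^arity:
  Link: 1
Total ground atoms: 1.

1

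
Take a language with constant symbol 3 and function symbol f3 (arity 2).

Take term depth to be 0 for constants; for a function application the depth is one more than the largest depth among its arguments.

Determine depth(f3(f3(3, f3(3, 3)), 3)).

depth(f3(3, 3)) = 1 + max(0, 0) = 1
depth(f3(3, f3(3, 3))) = 1 + max(0, 1) = 2
depth(f3(f3(3, f3(3, 3)), 3)) = 1 + max(2, 0) = 3

3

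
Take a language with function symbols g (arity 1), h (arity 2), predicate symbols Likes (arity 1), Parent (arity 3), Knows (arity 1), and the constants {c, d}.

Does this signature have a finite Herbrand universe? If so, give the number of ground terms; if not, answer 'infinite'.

infinite

The signature has at least one function symbol (g, arity 1) and at least one constant (c).
Iterating g gives infinitely many distinct ground terms: c, g(c), g(g(c)), ...
So the Herbrand universe is infinite.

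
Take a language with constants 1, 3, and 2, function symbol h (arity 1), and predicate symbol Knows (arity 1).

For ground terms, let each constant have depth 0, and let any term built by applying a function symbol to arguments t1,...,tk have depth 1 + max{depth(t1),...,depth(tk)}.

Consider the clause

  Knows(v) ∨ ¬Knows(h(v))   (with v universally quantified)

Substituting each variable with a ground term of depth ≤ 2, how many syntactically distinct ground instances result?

9

Ground terms of depth ≤ 2:
  If N_k denotes the number of depth-≤k ground terms, the 3 constants give N_0 = 3, and each function symbol of arity r contributes N_{k-1}^r new terms at level k: N_k = 3 + N_{k-1}.
  N_0 = 3
  N_1 = 3 + 3 = 6
  N_2 = 3 + 6 = 9
  Explicitly: 1, 3, 2, h(1), h(3), h(2), h(h(1)), h(h(3)), h(h(2)).
So there are 9 ground terms available for substitution.
The variable v ranges independently over the available ground terms, and distinct assignments produce distinct instances.
Number of ground instances = 9.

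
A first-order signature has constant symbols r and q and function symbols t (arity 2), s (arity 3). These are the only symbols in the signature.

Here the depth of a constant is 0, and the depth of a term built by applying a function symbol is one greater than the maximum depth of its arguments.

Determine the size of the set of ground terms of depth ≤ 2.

Write N_k for the number of ground terms of depth ≤ k. A term of depth ≤ k is either a constant or a function symbol applied to arguments of depth ≤ k−1, so N_k = 2 + N_{k-1}^2 + N_{k-1}^3.
N_0 = 2
N_1 = 2 + 2^2 + 2^3 = 14
N_2 = 2 + 14^2 + 14^3 = 2942

2942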